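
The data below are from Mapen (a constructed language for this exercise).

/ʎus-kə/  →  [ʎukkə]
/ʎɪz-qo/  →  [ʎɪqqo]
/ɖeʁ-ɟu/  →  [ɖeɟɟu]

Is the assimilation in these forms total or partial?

total assimilation

The segment that alternates is /s/, which surfaces as [k] when adjacent to /k/.
The output [k] is identical to the trigger /k/ — every feature (place, manner, voicing) has been copied — so this is total assimilation.
The remaining alternations confirm this: /z/ → [q] before /q/; /ʁ/ → [ɟ] before /ɟ/ — in each case the output is a copy of the following consonant.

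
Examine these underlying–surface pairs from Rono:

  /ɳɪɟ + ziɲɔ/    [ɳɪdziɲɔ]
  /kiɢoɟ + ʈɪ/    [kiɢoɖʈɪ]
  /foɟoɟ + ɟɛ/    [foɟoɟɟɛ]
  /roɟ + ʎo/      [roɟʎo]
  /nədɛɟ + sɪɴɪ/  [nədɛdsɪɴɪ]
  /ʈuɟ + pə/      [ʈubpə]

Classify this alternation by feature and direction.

regressive place assimilation

The segment that alternates is /ɟ/, which surfaces as [d] when adjacent to /z/.
The change palatal → alveolar matches the place of the following /z/, identifying this as place assimilation.
Manner and voice are unchanged, so the assimilation is partial, not total.
The same holds elsewhere in the data: /ɟ/ → [ɖ] before /ʈ/ (palatal → retroflex, matching retroflex); /ɟ/ → [d] before /s/ (palatal → alveolar, matching alveolar); /ɟ/ → [b] before /p/ (palatal → bilabial, matching bilabial) — only place changes, and always toward the following segment.
Nothing changes in [foɟoɟɟɛ], [roɟʎo]: there the adjacent consonants already agree in place (/ɟ/ and /ɟ/ are both palatal; /ɟ/ and /ʎ/ are both palatal), so these forms are consistent with the same rule.
Since the segment that changes precedes the conditioning segment, the assimilation is regressive.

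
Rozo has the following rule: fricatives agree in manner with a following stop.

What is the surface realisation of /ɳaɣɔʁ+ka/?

[ɳaɣɔɢka]

The rule targets /ʁ/ (voiced uvular fricative), which sits before the trigger /k/ (stop).
A voiced uvular stop is [ɢ], so the surface segment is [ɢ].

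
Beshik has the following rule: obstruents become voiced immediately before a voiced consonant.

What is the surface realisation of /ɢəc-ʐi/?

The rule targets /c/ (voiceless palatal stop), which sits before the trigger /ʐ/ (voiced).
A voiced palatal stop is [ɟ], so the surface segment is [ɟ].

[ɢəɟʐi]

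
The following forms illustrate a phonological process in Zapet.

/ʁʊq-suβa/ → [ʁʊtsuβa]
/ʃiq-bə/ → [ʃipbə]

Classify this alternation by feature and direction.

regressive place assimilation

Underlying /q/ is realised as [t] next to /s/; /s/ itself does not change.
The change uvular → alveolar matches the place of the following /s/, identifying this as place assimilation.
Manner and voice are unchanged, so the assimilation is partial, not total.
The same holds elsewhere in the data: /q/ → [p] before /b/ (uvular → bilabial, matching bilabial) — only place changes, and always toward the following segment.
The trigger is the following segment, so the direction is regressive (anticipatory).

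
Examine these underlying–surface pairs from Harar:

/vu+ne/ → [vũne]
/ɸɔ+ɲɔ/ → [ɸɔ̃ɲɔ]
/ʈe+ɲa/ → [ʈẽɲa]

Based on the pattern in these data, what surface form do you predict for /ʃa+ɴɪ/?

The data show regressive nasality assimilation (vowel nasalisation): /u/ → [ũ] before /n/; /ɔ/ → [ɔ̃] before /ɲ/; /e/ → [ẽ] before /ɲ/ — a vowel is nasalised by an immediately following nasal consonant.
The vowel /a/ is adjacent to the following nasal /ɴ/, so it acquires [+nasal] and surfaces as [ã].

[ʃãɴɪ]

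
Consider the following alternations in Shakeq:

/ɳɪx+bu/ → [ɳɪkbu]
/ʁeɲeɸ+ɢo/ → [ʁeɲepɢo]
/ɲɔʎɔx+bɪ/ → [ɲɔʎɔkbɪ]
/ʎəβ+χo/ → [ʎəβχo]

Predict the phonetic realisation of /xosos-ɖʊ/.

The data show regressive manner assimilation: /x/ → [k] before /b/; /ɸ/ → [p] before /ɢ/. In each pair only manner changes, matching the following consonant, while place and voice stay constant.
No alternation appears in [ʎəβχo]: there the adjacent consonants already agree in manner (/β/ and /χ/ are both fricatives), so this form is consistent with the same rule.
The rule targets /s/ (voiceless alveolar fricative), which sits before the trigger /ɖ/ (stop).
The voiceless alveolar stop is [t], so /s/ → [t].

[xosotɖʊ]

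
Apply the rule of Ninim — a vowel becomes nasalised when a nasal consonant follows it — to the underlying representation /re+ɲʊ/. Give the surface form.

/e/ sits next to the nasal /ɲ/ and is therefore nasalised to [ẽ].

[rẽɲʊ]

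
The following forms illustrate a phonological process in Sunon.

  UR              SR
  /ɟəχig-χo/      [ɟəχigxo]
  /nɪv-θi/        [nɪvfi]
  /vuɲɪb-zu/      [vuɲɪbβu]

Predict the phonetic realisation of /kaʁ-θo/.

[kaʁχo]

The data show progressive place assimilation: /χ/ → [x] after /g/; /θ/ → [f] after /v/; /z/ → [β] after /b/. In each pair only place changes, matching the preceding consonant, while manner and voice stay constant.
/θ/ is a voiceless dental fricative. The preceding trigger /ʁ/ is uvular, so /θ/ must become uvular as well.
Changing only its place to uvular gives [χ] — the voiceless uvular fricative.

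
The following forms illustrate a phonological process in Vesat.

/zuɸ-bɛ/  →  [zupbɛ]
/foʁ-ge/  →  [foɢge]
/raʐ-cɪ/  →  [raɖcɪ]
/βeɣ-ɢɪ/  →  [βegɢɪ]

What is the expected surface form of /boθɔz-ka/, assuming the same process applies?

The data show regressive manner assimilation: /ɸ/ → [p] before /b/; /ʁ/ → [ɢ] before /g/; /ʐ/ → [ɖ] before /c/; /ɣ/ → [g] before /ɢ/. In each pair only manner changes, matching the following consonant, while place and voice stay constant.
The rule targets /z/ (voiced alveolar fricative), which sits before the trigger /k/ (stop).
A voiced alveolar stop is [d], so the surface segment is [d].

[boθɔdka]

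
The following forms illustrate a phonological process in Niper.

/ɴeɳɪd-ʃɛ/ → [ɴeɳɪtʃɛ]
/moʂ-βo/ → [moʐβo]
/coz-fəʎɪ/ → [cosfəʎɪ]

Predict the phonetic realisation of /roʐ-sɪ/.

The data show regressive voicing assimilation: /d/ → [t] before /ʃ/; /ʂ/ → [ʐ] before /β/; /z/ → [s] before /f/. In each pair only voicing changes, matching the following consonant, while place and manner stay constant.
The rule targets /ʐ/ (voiced retroflex fricative), which sits before the trigger /s/ (voiceless).
The voiceless retroflex fricative is [ʂ], so /ʐ/ → [ʂ].

[roʂsɪ]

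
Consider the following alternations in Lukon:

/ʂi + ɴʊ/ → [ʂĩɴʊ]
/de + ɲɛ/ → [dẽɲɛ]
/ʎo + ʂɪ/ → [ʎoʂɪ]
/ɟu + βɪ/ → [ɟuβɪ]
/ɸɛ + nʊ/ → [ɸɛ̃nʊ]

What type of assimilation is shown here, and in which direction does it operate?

The vowel /i/ surfaces as nasalised [ĩ] next to the following nasal /ɴ/ — it has acquired the [+nasal] feature of its neighbour.
Likewise in the remaining data: /e/ → [ẽ] before /ɲ/; /ɛ/ → [ɛ̃] before /n/ — each time a vowel is nasalised next to a following nasal.
No change occurs in [ʎoʂɪ], [ɟuβɪ] because the vowel at the boundary is adjacent to an oral consonant, not a nasal (/o/ next to /ʂ/; /u/ next to /β/).
Because the conditioning nasal is to the right of the vowel that changes, the process is regressive (anticipatory).

regressive nasality assimilation (vowel nasalisation)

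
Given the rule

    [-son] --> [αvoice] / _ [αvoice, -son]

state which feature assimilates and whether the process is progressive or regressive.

The rule copies [voice] from the environment onto the target, so the assimilating feature is voicing.
Since the environment is written after the underscore, the trigger follows the target; the direction is regressive.

regressive voicing assimilation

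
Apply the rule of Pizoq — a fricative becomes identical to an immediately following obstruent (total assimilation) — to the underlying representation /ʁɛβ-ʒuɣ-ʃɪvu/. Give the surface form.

/β/ is the segment targeted by the rule; it sits immediately before /ʒ/, so it assimilates completely and surfaces as [ʒ].
The same rule applies at the second boundary: /ɣ/ → [ʃ] next to /ʃ/.

[ʁɛʒʒuʃʃɪvu]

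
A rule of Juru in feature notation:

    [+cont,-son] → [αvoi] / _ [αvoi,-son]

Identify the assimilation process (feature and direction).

regressive voicing assimilation

The rule copies [voi] from the environment onto the target, so the assimilating feature is voicing.
The conditioning segment sits to the right of the focus bar, meaning the trigger follows the segment that changes — regressive assimilation.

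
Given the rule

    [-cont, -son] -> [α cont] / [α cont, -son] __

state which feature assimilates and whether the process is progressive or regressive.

The rule copies [cont] (continuancy) from the environment onto the target stops; since [±cont] encodes the stop/fricative manner contrast, the assimilating dimension is manner.
Since the environment is written before the underscore, the trigger precedes the target; the direction is progressive.

progressive manner assimilation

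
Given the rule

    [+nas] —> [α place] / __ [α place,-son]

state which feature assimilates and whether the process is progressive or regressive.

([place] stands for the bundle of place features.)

The rule copies the place features (abbreviated [place]) from the environment onto the target, so the assimilating feature is place.
Since the environment is written after the underscore, the trigger follows the target; the direction is regressive.

regressive place assimilation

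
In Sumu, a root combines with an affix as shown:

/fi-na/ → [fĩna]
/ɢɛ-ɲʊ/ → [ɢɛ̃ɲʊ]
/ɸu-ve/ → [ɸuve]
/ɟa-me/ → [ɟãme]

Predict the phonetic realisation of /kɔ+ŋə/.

The data show regressive nasality assimilation (vowel nasalisation): /i/ → [ĩ] before /n/; /ɛ/ → [ɛ̃] before /ɲ/; /a/ → [ã] before /m/ — a vowel is nasalised by an immediately following nasal consonant.
No change occurs in [ɸuve] because the vowel at the boundary is adjacent to an oral consonant, not a nasal (/u/ next to /v/).
The vowel /ɔ/ is adjacent to the following nasal /ŋ/, so it acquires [+nasal] and surfaces as [ɔ̃].

[kɔ̃ŋə]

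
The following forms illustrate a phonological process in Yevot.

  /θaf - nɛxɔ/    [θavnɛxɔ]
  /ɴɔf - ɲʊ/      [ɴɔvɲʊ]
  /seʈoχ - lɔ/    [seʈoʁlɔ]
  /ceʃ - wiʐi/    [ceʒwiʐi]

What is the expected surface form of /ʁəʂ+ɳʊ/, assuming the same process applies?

The data show regressive voicing assimilation: /f/ → [v] before /n/; /f/ → [v] before /ɲ/; /χ/ → [ʁ] before /l/; /ʃ/ → [ʒ] before /w/. In each pair only voicing changes, matching the following consonant, while place and manner stay constant.
/ʂ/ is a voiceless retroflex fricative. The following trigger /ɳ/ is voiced, so /ʂ/ must become voiced as well.
A voiced retroflex fricative is [ʐ], so the surface segment is [ʐ].

[ʁəʐɳʊ]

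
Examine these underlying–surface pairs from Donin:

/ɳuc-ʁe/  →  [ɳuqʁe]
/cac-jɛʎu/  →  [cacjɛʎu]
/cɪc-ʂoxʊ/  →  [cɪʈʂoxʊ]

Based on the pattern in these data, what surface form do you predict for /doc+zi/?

The data show regressive place assimilation: /c/ → [q] before /ʁ/; /c/ → [ʈ] before /ʂ/. In each pair only place changes, matching the following consonant, while manner and voice stay constant.
Nothing changes in [cacjɛʎu]: there the adjacent consonants already agree in place (/c/ and /j/ are both palatal), so this form is consistent with the same rule.
/c/ is a voiceless palatal stop. The following trigger /z/ is alveolar, so /c/ must become alveolar as well.
The voiceless alveolar stop is [t], so /c/ → [t].

[dotzi]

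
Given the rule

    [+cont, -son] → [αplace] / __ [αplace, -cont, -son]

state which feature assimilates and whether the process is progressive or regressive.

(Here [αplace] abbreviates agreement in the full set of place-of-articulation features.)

The shared variable α links the value of the place features (abbreviated [place]) on the target to the same value on the neighbouring segment, so place is the feature that assimilates.
Since the environment is written after the underscore, the trigger follows the target; the direction is regressive.

regressive place assimilation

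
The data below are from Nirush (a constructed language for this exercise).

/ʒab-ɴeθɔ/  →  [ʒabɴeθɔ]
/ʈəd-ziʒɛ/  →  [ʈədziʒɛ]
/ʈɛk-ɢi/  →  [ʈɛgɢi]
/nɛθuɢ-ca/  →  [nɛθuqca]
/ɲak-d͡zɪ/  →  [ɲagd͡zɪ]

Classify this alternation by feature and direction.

Underlying /k/ is realised as [g] next to /ɢ/; /ɢ/ itself does not change.
/k/ is voiceless while /ɢ/ is voiced; the output [g] is voiced, matching the trigger — so the feature that spreads is voicing.
Place and manner are unchanged, so the assimilation is partial, not total.
The other alternating forms pattern the same way: /ɢ/ → [q] before /c/ (voiced → voiceless, matching voiceless); /k/ → [g] before /d͡z/ (voiceless → voiced, matching voiced) — only voicing changes, and always toward the following segment.
Nothing changes in [ʒabɴeθɔ], [ʈədziʒɛ]: there the adjacent consonants already agree in voicing (/b/ and /ɴ/ are both voiced; /d/ and /z/ are both voiced), so these forms are consistent with the same rule.
Since the segment that changes precedes the conditioning segment, the assimilation is regressive.

regressive voicing assimilation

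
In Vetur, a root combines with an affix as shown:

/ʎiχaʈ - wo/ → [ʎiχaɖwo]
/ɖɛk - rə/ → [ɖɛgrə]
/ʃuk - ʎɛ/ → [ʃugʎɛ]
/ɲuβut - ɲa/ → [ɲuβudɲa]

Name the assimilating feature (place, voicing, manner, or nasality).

voicing

Comparing underlying and surface forms, /ʈ/ → [ɖ] is the alternation; the neighbouring /w/ is constant.
The change voiceless → voiced matches the voicing of the following /w/, identifying this as voicing assimilation.
Checking the remaining alternations: /k/ → [g] before /r/ (voiceless → voiced, matching voiced); /k/ → [g] before /ʎ/ (voiceless → voiced, matching voiced); /t/ → [d] before /ɲ/ (voiceless → voiced, matching voiced) — only voicing changes, and always toward the following segment.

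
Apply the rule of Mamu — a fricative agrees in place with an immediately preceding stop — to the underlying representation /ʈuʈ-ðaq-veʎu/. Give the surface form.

[ʈuʈʐaqʁeʎu]

/ð/ is a voiced dental fricative. The preceding trigger /ʈ/ is retroflex, so /ð/ must become retroflex as well.
The voiced retroflex fricative is [ʐ], so /ð/ → [ʐ].
At the second juncture, /v/ likewise becomes [ʁ] adjacent to /q/.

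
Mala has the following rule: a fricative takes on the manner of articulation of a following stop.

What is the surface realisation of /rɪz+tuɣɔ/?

[rɪdtuɣɔ]

/z/ is a voiced alveolar fricative. The following trigger /t/ is a stop, so /z/ must become a stop as well.
A voiced alveolar stop is [d], so the surface segment is [d].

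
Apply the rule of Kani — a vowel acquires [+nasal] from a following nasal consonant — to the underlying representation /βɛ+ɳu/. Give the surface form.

[βɛ̃ɳu]

The vowel /ɛ/ is adjacent to the following nasal /ɳ/, so it acquires [+nasal] and surfaces as [ɛ̃].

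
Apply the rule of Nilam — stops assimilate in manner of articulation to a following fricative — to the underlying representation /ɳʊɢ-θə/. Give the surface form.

[ɳʊʁθə]

The rule targets /ɢ/ (voiced uvular stop), which sits before the trigger /θ/ (fricative).
A voiced uvular fricative is [ʁ], so the surface segment is [ʁ].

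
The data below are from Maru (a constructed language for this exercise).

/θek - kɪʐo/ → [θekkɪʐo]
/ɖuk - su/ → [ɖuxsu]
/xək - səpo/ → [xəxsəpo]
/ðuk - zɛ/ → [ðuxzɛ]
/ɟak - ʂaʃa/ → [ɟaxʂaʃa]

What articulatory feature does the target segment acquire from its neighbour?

The segment that alternates is /k/, which surfaces as [x] when adjacent to /s/.
/k/ is a stop while /s/ is a fricative; the output [x] is a fricative, matching the trigger — so the feature that spreads is manner.
The same holds elsewhere in the data: /k/ → [x] before /z/ (stop → fricative, matching a fricative); /k/ → [x] before /ʂ/ (stop → fricative, matching a fricative) — only manner changes, and always toward the following segment.
No alternation appears in [θekkɪʐo]: there the adjacent consonants already agree in manner (/k/ and /k/ are both stops), so this form is consistent with the same rule.

manner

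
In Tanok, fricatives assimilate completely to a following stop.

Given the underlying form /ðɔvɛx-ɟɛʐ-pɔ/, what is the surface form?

/x/ is the segment targeted by the rule; it sits immediately before /ɟ/, so it assimilates completely and surfaces as [ɟ].
The same rule applies at the second boundary: /ʐ/ → [p] next to /p/.

[ðɔvɛɟɟɛppɔ]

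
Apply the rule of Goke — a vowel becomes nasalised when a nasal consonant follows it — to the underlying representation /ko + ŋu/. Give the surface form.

/o/ sits next to the nasal /ŋ/ and is therefore nasalised to [õ].

[kõŋu]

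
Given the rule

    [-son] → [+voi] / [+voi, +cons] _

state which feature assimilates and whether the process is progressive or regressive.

progressive voicing assimilation

The target ([-son], obstruents) acquires [+voi] next to a voiced consonant ([+voi, +cons]) — it takes on the voicing of its neighbour, so the feature that spreads is voicing.
The conditioning segment sits to the left of the focus bar, meaning the trigger precedes the segment that changes — progressive assimilation.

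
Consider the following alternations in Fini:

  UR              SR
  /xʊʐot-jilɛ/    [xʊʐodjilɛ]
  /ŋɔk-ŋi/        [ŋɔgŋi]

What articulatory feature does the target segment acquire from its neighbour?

Comparing underlying and surface forms, /t/ → [d] is the alternation; the neighbouring /j/ is constant.
The change voiceless → voiced matches the voicing of the following /j/, identifying this as voicing assimilation.
The other alternating form patterns the same way: /k/ → [g] before /ŋ/ (voiceless → voiced, matching voiced) — only voicing changes, and always toward the following segment.

voicing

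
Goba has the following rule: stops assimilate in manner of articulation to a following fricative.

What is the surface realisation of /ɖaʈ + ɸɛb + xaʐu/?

[ɖaʂɸɛβxaʐu]

The rule targets /ʈ/ (voiceless retroflex stop), which sits before the trigger /ɸ/ (fricative).
Changing only its manner to fricative gives [ʂ] — the voiceless retroflex fricative.
At the second juncture, /b/ likewise becomes [β] adjacent to /x/.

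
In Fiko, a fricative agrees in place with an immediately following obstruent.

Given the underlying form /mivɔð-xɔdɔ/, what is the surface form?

[mivɔɣxɔdɔ]

The rule targets /ð/ (voiced dental fricative), which sits before the trigger /x/ (velar).
The voiced velar fricative is [ɣ], so /ð/ → [ɣ].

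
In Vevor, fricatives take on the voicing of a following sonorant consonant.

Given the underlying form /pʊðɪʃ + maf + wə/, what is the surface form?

[pʊðɪʒmavwə]

/ʃ/ is a voiceless postalveolar fricative. The following trigger /m/ is voiced, so /ʃ/ must become voiced as well.
The voiced postalveolar fricative is [ʒ], so /ʃ/ → [ʒ].
At the second juncture, /f/ likewise becomes [v] adjacent to /w/.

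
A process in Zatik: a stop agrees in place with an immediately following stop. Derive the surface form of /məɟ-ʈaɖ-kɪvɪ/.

[məɖʈagkɪvɪ]

The rule targets /ɟ/ (voiced palatal stop), which sits before the trigger /ʈ/ (retroflex).
Changing only its place to retroflex gives [ɖ] — the voiced retroflex stop.
At the second juncture, /ɖ/ likewise becomes [g] adjacent to /k/.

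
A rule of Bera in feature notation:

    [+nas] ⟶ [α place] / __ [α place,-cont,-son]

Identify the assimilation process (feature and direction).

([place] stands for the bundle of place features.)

regressive place assimilation

The rule copies the place features (abbreviated [place]) from the environment onto the target, so the assimilating feature is place.
The conditioning segment sits to the right of the focus bar, meaning the trigger follows the segment that changes — regressive assimilation.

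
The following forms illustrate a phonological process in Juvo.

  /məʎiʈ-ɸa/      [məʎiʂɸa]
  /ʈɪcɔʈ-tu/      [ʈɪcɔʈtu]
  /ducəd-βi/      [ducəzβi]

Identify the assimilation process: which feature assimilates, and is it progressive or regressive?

The segment that alternates is /ʈ/, which surfaces as [ʂ] when adjacent to /ɸ/.
The change stop → fricative matches the manner of the following /ɸ/, identifying this as manner assimilation.
Place and voice are unchanged, so the assimilation is partial, not total.
The other alternating form patterns the same way: /d/ → [z] before /β/ (stop → fricative, matching a fricative) — only manner changes, and always toward the following segment.
No alternation appears in [ʈɪcɔʈtu]: there the adjacent consonants already agree in manner (/ʈ/ and /t/ are both stops), so this form is consistent with the same rule.
Since the segment that changes precedes the conditioning segment, the assimilation is regressive.

regressive manner assimilation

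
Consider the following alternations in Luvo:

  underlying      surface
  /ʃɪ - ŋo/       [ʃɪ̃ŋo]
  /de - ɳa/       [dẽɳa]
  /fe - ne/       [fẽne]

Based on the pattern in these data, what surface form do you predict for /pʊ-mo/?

[pʊ̃mo]

The data show regressive nasality assimilation (vowel nasalisation): /ɪ/ → [ɪ̃] before /ŋ/; /e/ → [ẽ] before /ɳ/; /e/ → [ẽ] before /n/ — a vowel is nasalised by an immediately following nasal consonant.
/ʊ/ sits next to the nasal /m/ and is therefore nasalised to [ʊ̃].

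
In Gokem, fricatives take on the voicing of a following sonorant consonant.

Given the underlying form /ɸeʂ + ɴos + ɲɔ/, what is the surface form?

[ɸeʐɴozɲɔ]

/ʂ/ is a voiceless retroflex fricative. The following trigger /ɴ/ is voiced, so /ʂ/ must become voiced as well.
A voiced retroflex fricative is [ʐ], so the surface segment is [ʐ].
The same rule applies at the second boundary: /s/ → [z] next to /ɲ/.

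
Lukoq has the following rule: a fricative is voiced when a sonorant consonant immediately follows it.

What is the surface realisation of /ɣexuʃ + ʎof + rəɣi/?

[ɣexuʒʎovrəɣi]

The rule targets /ʃ/ (voiceless postalveolar fricative), which sits before the trigger /ʎ/ (voiced).
Changing only its voicing to voiced gives [ʒ] — the voiced postalveolar fricative.
The same rule applies at the second boundary: /f/ → [v] next to /r/.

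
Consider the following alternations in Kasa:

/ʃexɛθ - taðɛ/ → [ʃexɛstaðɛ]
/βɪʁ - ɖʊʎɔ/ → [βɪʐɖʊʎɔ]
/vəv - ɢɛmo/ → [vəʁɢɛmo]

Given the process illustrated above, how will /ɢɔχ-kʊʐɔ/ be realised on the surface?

[ɢɔxkʊʐɔ]

The data show regressive place assimilation: /θ/ → [s] before /t/; /ʁ/ → [ʐ] before /ɖ/; /v/ → [ʁ] before /ɢ/. In each pair only place changes, matching the following consonant, while manner and voice stay constant.
The rule targets /χ/ (voiceless uvular fricative), which sits before the trigger /k/ (velar).
A voiceless velar fricative is [x], so the surface segment is [x].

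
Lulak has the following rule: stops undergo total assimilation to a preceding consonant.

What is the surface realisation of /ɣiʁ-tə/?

[ɣiʁʁə]

/t/ is the segment targeted by the rule; it sits immediately after /ʁ/, so it assimilates completely and surfaces as [ʁ].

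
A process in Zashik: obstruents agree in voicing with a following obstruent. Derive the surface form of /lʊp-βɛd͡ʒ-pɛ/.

[lʊbβɛt͡ʃpɛ]

/p/ is a voiceless bilabial stop. The following trigger /β/ is voiced, so /p/ must become voiced as well.
The voiced bilabial stop is [b], so /p/ → [b].
At the second juncture, /d͡ʒ/ likewise becomes [t͡ʃ] adjacent to /p/.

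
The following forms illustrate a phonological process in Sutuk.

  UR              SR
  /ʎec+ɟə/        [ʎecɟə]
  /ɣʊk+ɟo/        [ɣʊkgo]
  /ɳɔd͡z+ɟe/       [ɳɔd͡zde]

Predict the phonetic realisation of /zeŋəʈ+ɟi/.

[zeŋəʈɖi]

The data show progressive place assimilation: /ɟ/ → [g] after /k/; /ɟ/ → [d] after /d͡z/. In each pair only place changes, matching the preceding consonant, while manner and voice stay constant.
Nothing changes in [ʎecɟə]: there the adjacent consonants already agree in place (/ɟ/ and /c/ are both palatal), so this form is consistent with the same rule.
/ɟ/ is a voiced palatal stop. The preceding trigger /ʈ/ is retroflex, so /ɟ/ must become retroflex as well.
The voiced retroflex stop is [ɖ], so /ɟ/ → [ɖ].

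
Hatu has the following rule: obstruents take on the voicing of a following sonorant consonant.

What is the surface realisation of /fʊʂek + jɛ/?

/k/ is a voiceless velar stop. The following trigger /j/ is voiced, so /k/ must become voiced as well.
Changing only its voicing to voiced gives [g] — the voiced velar stop.

[fʊʂegjɛ]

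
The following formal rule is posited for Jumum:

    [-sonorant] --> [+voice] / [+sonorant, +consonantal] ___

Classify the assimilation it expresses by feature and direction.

progressive voicing assimilation

The structural change is [+voice], and the conditioning segment [+sonorant, +consonantal] (a sonorant consonant) is itself voiced, so the target comes to share the voicing of its neighbour — voicing assimilation.
Since the environment is written before the underscore, the trigger precedes the target; the direction is progressive.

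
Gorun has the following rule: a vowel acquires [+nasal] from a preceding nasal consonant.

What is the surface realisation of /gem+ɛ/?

[gemɛ̃]

/ɛ/ sits next to the nasal /m/ and is therefore nasalised to [ɛ̃].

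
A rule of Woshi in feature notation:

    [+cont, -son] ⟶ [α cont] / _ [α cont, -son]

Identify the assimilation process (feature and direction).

The rule copies [cont] (continuancy) from the environment onto the target fricatives; since [±cont] encodes the stop/fricative manner contrast, the assimilating dimension is manner.
Since the environment is written after the underscore, the trigger follows the target; the direction is regressive.

regressive manner assimilation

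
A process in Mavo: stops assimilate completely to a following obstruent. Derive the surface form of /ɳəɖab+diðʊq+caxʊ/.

/b/ is the segment targeted by the rule; it sits immediately before /d/, so it assimilates completely and surfaces as [d].
The same rule applies at the second boundary: /q/ → [c] next to /c/.

[ɳəɖaddiðʊccaxʊ]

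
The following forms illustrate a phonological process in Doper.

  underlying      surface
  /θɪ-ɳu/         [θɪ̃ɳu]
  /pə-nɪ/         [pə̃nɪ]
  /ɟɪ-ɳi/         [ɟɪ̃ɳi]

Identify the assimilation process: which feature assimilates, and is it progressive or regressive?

The vowel /ɪ/ surfaces as nasalised [ɪ̃] next to the following nasal /ɳ/ — it has acquired the [+nasal] feature of its neighbour.
The other form shows the same pattern: /ə/ → [ə̃] before /n/ — each time a vowel is nasalised next to a following nasal.
Because the conditioning nasal is to the right of the vowel that changes, the process is regressive (anticipatory).

regressive nasality assimilation (vowel nasalisation)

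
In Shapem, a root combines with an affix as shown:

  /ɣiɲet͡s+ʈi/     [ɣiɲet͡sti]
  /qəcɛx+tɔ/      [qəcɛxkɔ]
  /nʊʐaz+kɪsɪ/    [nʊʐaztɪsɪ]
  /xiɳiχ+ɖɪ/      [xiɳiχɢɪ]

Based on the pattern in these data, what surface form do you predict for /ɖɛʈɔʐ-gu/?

The data show progressive place assimilation: /ʈ/ → [t] after /t͡s/; /t/ → [k] after /x/; /k/ → [t] after /z/; /ɖ/ → [ɢ] after /χ/. In each pair only place changes, matching the preceding consonant, while manner and voice stay constant.
The rule targets /g/ (voiced velar stop), which sits after the trigger /ʐ/ (retroflex).
Changing only its place to retroflex gives [ɖ] — the voiced retroflex stop.

[ɖɛʈɔʐɖu]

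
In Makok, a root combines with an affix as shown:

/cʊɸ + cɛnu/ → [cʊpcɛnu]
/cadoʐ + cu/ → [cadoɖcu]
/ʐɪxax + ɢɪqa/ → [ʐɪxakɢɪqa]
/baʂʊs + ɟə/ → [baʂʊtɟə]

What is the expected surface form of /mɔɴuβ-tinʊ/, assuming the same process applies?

The data show regressive manner assimilation: /ɸ/ → [p] before /c/; /ʐ/ → [ɖ] before /c/; /x/ → [k] before /ɢ/; /s/ → [t] before /ɟ/. In each pair only manner changes, matching the following consonant, while place and voice stay constant.
The rule targets /β/ (voiced bilabial fricative), which sits before the trigger /t/ (stop).
A voiced bilabial stop is [b], so the surface segment is [b].

[mɔɴubtinʊ]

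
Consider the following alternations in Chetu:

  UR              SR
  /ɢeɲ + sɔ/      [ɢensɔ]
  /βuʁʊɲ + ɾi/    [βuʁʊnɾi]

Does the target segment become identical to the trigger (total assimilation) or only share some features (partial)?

The segment that alternates is /ɲ/, which surfaces as [n] when adjacent to /s/.
/ɲ/ is palatal while /s/ is alveolar; the output [n] is alveolar, matching the trigger — so the feature that spreads is place.
Manner and voice are unchanged, so the assimilation is partial, not total.
The other alternating form patterns the same way: /ɲ/ → [n] before /ɾ/ (palatal → alveolar, matching alveolar) — only place changes, and always toward the following segment.

partial assimilation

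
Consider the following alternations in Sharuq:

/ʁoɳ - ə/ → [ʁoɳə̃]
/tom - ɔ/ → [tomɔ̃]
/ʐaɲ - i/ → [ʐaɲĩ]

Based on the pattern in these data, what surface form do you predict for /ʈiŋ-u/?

[ʈiŋũ]

The data show progressive nasality assimilation (vowel nasalisation): /ə/ → [ə̃] after /ɳ/; /ɔ/ → [ɔ̃] after /m/; /i/ → [ĩ] after /ɲ/ — a vowel is nasalised by an immediately preceding nasal consonant.
The vowel /u/ is adjacent to the preceding nasal /ŋ/, so it acquires [+nasal] and surfaces as [ũ].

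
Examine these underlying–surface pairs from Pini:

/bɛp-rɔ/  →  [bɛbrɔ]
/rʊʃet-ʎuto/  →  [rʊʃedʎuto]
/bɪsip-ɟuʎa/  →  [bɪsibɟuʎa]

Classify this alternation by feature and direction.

regressive voicing assimilation

Underlying /p/ is realised as [b] next to /r/; /r/ itself does not change.
The change voiceless → voiced matches the voicing of the following /r/, identifying this as voicing assimilation.
Place and manner are unchanged, so the assimilation is partial, not total.
Checking the remaining alternations: /t/ → [d] before /ʎ/ (voiceless → voiced, matching voiced); /p/ → [b] before /ɟ/ (voiceless → voiced, matching voiced) — only voicing changes, and always toward the following segment.
Since the segment that changes precedes the conditioning segment, the assimilation is regressive.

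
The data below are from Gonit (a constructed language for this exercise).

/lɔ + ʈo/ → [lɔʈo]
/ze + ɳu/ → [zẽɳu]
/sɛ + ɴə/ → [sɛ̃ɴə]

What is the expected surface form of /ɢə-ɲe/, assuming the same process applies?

[ɢə̃ɲe]

The data show regressive nasality assimilation (vowel nasalisation): /e/ → [ẽ] before /ɳ/; /ɛ/ → [ɛ̃] before /ɴ/ — a vowel is nasalised by an immediately following nasal consonant.
No change occurs in [lɔʈo] because the vowel at the boundary is adjacent to an oral consonant, not a nasal (/ɔ/ next to /ʈ/).
The vowel /ə/ is adjacent to the following nasal /ɲ/, so it acquires [+nasal] and surfaces as [ə̃].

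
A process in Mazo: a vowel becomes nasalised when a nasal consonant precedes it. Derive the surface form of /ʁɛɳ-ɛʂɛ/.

[ʁɛɳɛ̃ʂɛ]

/ɛ/ sits next to the nasal /ɳ/ and is therefore nasalised to [ɛ̃].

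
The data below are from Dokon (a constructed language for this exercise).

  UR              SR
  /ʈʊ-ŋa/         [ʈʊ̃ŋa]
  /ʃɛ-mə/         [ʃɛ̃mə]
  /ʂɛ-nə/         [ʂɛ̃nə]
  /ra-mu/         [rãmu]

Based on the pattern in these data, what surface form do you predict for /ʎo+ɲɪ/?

The data show regressive nasality assimilation (vowel nasalisation): /ʊ/ → [ʊ̃] before /ŋ/; /ɛ/ → [ɛ̃] before /m/; /ɛ/ → [ɛ̃] before /n/; /a/ → [ã] before /m/ — a vowel is nasalised by an immediately following nasal consonant.
The vowel /o/ is adjacent to the following nasal /ɲ/, so it acquires [+nasal] and surfaces as [õ].

[ʎõɲɪ]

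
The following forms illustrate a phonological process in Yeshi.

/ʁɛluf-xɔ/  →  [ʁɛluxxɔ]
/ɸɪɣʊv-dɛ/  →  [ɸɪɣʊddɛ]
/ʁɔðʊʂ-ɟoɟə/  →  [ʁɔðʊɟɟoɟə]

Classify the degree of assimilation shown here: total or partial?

The segment that alternates is /v/, which surfaces as [d] when adjacent to /d/.
The output [d] is identical to the trigger /d/ — every feature (place, manner, voicing) has been copied — so this is total assimilation.
The remaining alternations confirm this: /f/ → [x] before /x/; /ʂ/ → [ɟ] before /ɟ/ — in each case the output is a copy of the following consonant.

total assimilation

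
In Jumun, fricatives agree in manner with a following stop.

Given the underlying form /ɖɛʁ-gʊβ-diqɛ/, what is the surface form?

[ɖɛɢgʊbdiqɛ]

/ʁ/ is a voiced uvular fricative. The following trigger /g/ is a stop, so /ʁ/ must become a stop as well.
Changing only its manner to stop gives [ɢ] — the voiced uvular stop.
At the second juncture, /β/ likewise becomes [b] adjacent to /d/.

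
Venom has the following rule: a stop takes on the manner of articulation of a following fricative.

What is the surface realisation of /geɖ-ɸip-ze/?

[geʐɸiɸze]

The rule targets /ɖ/ (voiced retroflex stop), which sits before the trigger /ɸ/ (fricative).
A voiced retroflex fricative is [ʐ], so the surface segment is [ʐ].
At the second juncture, /p/ likewise becomes [ɸ] adjacent to /z/.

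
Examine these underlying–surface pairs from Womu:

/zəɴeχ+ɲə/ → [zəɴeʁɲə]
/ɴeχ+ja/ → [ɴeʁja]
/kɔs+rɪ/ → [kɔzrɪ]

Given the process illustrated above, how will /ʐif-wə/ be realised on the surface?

[ʐivwə]

The data show regressive voicing assimilation: /χ/ → [ʁ] before /ɲ/; /χ/ → [ʁ] before /j/; /s/ → [z] before /r/. In each pair only voicing changes, matching the following consonant, while place and manner stay constant.
/f/ is a voiceless labiodental fricative. The following trigger /w/ is voiced, so /f/ must become voiced as well.
Changing only its voicing to voiced gives [v] — the voiced labiodental fricative.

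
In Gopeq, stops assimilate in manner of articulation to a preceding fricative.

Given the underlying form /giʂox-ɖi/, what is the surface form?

/ɖ/ is a voiced retroflex stop. The preceding trigger /x/ is a fricative, so /ɖ/ must become a fricative as well.
The voiced retroflex fricative is [ʐ], so /ɖ/ → [ʐ].

[giʂoxʐi]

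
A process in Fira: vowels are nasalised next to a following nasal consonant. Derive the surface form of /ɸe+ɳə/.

The vowel /e/ is adjacent to the following nasal /ɳ/, so it acquires [+nasal] and surfaces as [ẽ].

[ɸẽɳə]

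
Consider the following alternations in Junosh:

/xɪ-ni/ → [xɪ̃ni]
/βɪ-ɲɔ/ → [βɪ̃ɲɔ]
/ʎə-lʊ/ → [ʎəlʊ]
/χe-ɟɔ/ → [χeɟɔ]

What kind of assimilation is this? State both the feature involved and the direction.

The vowel /ɪ/ surfaces as nasalised [ɪ̃] next to the following nasal /n/ — it has acquired the [+nasal] feature of its neighbour.
Likewise in the remaining data: /ɪ/ → [ɪ̃] before /ɲ/ — each time a vowel is nasalised next to a following nasal.
No change occurs in [ʎəlʊ], [χeɟɔ] because the vowel at the boundary is adjacent to an oral consonant, not a nasal (/ə/ next to /l/; /e/ next to /ɟ/).
Because the conditioning nasal is to the right of the vowel that changes, the process is regressive (anticipatory).

regressive nasality assimilation (vowel nasalisation)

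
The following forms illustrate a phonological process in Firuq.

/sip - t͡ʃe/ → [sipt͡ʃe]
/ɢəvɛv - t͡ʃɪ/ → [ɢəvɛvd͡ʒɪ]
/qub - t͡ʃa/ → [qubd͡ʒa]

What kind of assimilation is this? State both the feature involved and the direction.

progressive voicing assimilation

Comparing underlying and surface forms, /t͡ʃ/ → [d͡ʒ] is the alternation; the neighbouring /v/ is constant.
The change voiceless → voiced matches the voicing of the preceding /v/, identifying this as voicing assimilation.
Place and manner are unchanged, so the assimilation is partial, not total.
The same holds elsewhere in the data: /t͡ʃ/ → [d͡ʒ] after /b/ (voiceless → voiced, matching voiced) — only voicing changes, and always toward the preceding segment.
Nothing changes in [sipt͡ʃe]: there the adjacent consonants already agree in voicing (/t͡ʃ/ and /p/ are both voiceless), so this form is consistent with the same rule.
Since the segment that changes follows the conditioning segment, the assimilation is progressive.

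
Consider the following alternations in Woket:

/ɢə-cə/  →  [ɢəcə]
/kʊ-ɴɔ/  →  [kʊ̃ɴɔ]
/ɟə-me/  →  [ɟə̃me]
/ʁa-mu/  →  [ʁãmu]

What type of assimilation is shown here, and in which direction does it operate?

regressive nasality assimilation (vowel nasalisation)

The vowel /ʊ/ surfaces as nasalised [ʊ̃] next to the following nasal /ɴ/ — it has acquired the [+nasal] feature of its neighbour.
The other forms show the same pattern: /ə/ → [ə̃] before /m/; /a/ → [ã] before /m/ — each time a vowel is nasalised next to a following nasal.
No change occurs in [ɢəcə] because the vowel at the boundary is adjacent to an oral consonant, not a nasal (/ə/ next to /c/).
Because the conditioning nasal is to the right of the vowel that changes, the process is regressive (anticipatory).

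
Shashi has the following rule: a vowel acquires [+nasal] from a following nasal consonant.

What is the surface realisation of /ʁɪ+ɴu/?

[ʁɪ̃ɴu]

/ɪ/ sits next to the nasal /ɴ/ and is therefore nasalised to [ɪ̃].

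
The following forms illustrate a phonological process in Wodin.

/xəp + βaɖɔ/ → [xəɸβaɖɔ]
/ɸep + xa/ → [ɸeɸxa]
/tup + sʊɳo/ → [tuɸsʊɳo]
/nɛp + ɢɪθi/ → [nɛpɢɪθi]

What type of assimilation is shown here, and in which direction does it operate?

regressive manner assimilation

Underlying /p/ is realised as [ɸ] next to /β/; /β/ itself does not change.
/p/ is a stop while /β/ is a fricative; the output [ɸ] is a fricative, matching the trigger — so the feature that spreads is manner.
Place and voice are unchanged, so the assimilation is partial, not total.
Checking the remaining alternations: /p/ → [ɸ] before /x/ (stop → fricative, matching a fricative); /p/ → [ɸ] before /s/ (stop → fricative, matching a fricative) — only manner changes, and always toward the following segment.
No alternation appears in [nɛpɢɪθi]: there the adjacent consonants already agree in manner (/p/ and /ɢ/ are both stops), so this form is consistent with the same rule.
The trigger is the following segment, so the direction is regressive (anticipatory).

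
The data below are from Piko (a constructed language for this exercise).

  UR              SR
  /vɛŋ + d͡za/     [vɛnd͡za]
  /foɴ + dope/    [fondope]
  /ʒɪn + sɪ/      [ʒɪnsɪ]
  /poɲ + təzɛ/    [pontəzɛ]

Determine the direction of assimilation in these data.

Comparing underlying and surface forms, /ŋ/ → [n] is the alternation; the neighbouring /d͡z/ is constant.
/ŋ/ is velar while /d͡z/ is alveolar; the output [n] is alveolar, matching the trigger — so the feature that spreads is place.
The other alternating forms pattern the same way: /ɴ/ → [n] before /d/ (uvular → alveolar, matching alveolar); /ɲ/ → [n] before /t/ (palatal → alveolar, matching alveolar) — only place changes, and always toward the following segment.
Nothing changes in [ʒɪnsɪ]: there the adjacent consonants already agree in place (/n/ and /s/ are both alveolar), so this form is consistent with the same rule.
Since the segment that changes precedes the conditioning segment, the assimilation is regressive.

regressive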